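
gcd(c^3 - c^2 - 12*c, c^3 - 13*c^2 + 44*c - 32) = c - 4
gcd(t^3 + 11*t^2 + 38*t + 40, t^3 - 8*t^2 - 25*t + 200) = t + 5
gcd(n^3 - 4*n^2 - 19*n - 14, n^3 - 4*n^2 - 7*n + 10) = n + 2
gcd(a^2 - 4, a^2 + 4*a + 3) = 1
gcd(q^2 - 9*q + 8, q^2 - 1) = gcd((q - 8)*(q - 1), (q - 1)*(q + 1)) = q - 1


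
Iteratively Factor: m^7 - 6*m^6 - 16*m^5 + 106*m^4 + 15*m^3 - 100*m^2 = (m + 1)*(m^6 - 7*m^5 - 9*m^4 + 115*m^3 - 100*m^2) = (m + 1)*(m + 4)*(m^5 - 11*m^4 + 35*m^3 - 25*m^2) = m*(m + 1)*(m + 4)*(m^4 - 11*m^3 + 35*m^2 - 25*m) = m*(m - 5)*(m + 1)*(m + 4)*(m^3 - 6*m^2 + 5*m) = m*(m - 5)*(m - 1)*(m + 1)*(m + 4)*(m^2 - 5*m) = m^2*(m - 5)*(m - 1)*(m + 1)*(m + 4)*(m - 5)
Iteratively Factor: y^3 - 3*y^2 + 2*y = (y)*(y^2 - 3*y + 2) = y*(y - 2)*(y - 1)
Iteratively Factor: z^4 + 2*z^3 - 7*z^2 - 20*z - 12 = (z + 2)*(z^3 - 7*z - 6) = (z + 2)^2*(z^2 - 2*z - 3) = (z - 3)*(z + 2)^2*(z + 1)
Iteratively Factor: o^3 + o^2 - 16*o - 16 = (o + 4)*(o^2 - 3*o - 4) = (o - 4)*(o + 4)*(o + 1)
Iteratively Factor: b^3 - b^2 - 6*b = (b - 3)*(b^2 + 2*b) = (b - 3)*(b + 2)*(b)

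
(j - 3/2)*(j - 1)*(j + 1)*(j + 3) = j^4 + 3*j^3/2 - 11*j^2/2 - 3*j/2 + 9/2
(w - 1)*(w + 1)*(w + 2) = w^3 + 2*w^2 - w - 2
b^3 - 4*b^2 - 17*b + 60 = (b - 5)*(b - 3)*(b + 4)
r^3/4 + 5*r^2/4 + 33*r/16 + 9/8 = (r/4 + 1/2)*(r + 3/2)^2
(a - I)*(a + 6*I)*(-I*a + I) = -I*a^3 + 5*a^2 + I*a^2 - 5*a - 6*I*a + 6*I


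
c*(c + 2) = c^2 + 2*c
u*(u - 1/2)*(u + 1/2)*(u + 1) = u^4 + u^3 - u^2/4 - u/4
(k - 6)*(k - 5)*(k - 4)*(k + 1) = k^4 - 14*k^3 + 59*k^2 - 46*k - 120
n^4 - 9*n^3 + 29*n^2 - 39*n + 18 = (n - 3)^2*(n - 2)*(n - 1)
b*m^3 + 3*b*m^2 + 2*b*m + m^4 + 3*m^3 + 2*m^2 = m*(b + m)*(m + 1)*(m + 2)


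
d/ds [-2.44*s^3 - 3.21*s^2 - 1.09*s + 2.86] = -7.32*s^2 - 6.42*s - 1.09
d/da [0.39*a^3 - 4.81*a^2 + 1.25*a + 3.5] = 1.17*a^2 - 9.62*a + 1.25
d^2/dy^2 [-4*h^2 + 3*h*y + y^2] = 2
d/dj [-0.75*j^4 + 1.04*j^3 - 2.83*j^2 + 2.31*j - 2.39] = -3.0*j^3 + 3.12*j^2 - 5.66*j + 2.31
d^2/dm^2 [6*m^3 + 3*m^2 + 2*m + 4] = 36*m + 6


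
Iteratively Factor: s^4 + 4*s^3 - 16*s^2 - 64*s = (s + 4)*(s^3 - 16*s) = (s - 4)*(s + 4)*(s^2 + 4*s) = (s - 4)*(s + 4)^2*(s)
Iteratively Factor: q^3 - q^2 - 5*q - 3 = (q + 1)*(q^2 - 2*q - 3) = (q - 3)*(q + 1)*(q + 1)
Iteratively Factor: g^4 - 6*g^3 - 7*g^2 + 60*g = (g + 3)*(g^3 - 9*g^2 + 20*g) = (g - 4)*(g + 3)*(g^2 - 5*g) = (g - 5)*(g - 4)*(g + 3)*(g)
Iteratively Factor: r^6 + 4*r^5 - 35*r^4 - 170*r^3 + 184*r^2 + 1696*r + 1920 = (r - 5)*(r^5 + 9*r^4 + 10*r^3 - 120*r^2 - 416*r - 384) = (r - 5)*(r + 2)*(r^4 + 7*r^3 - 4*r^2 - 112*r - 192) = (r - 5)*(r + 2)*(r + 4)*(r^3 + 3*r^2 - 16*r - 48) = (r - 5)*(r - 4)*(r + 2)*(r + 4)*(r^2 + 7*r + 12) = (r - 5)*(r - 4)*(r + 2)*(r + 4)^2*(r + 3)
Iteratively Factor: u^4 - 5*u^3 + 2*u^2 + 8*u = (u)*(u^3 - 5*u^2 + 2*u + 8) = u*(u - 2)*(u^2 - 3*u - 4) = u*(u - 2)*(u + 1)*(u - 4)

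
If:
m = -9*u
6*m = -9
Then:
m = -3/2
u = 1/6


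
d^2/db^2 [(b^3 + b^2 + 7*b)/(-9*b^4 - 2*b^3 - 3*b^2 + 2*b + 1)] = 2*(-81*b^9 - 243*b^8 - 3375*b^7 - 1105*b^6 - 879*b^5 - 636*b^4 - 748*b^3 - 99*b^2 - 66*b + 13)/(729*b^12 + 486*b^11 + 837*b^10 - 154*b^9 - 180*b^8 - 402*b^7 - 111*b^6 + 42*b^5 + 60*b^4 + 34*b^3 - 3*b^2 - 6*b - 1)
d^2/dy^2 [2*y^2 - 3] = 4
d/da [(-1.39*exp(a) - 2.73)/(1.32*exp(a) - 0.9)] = 4.8546*exp(a)/(1.32*exp(a) - 0.9)^2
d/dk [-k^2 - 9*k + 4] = -2*k - 9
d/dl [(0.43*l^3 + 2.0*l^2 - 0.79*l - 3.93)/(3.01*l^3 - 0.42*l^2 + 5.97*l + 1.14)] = (-6.2006*l^4 + 9.89*l^3 + 48.5667*l^2 + 1.2588*l + 22.5615)/(9.0601*l^6 - 2.5284*l^5 + 36.1158*l^4 + 1.848*l^3 + 34.6833*l^2 + 13.6116*l + 1.2996)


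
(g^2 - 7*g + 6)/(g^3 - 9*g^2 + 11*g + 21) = (g^2 - 7*g + 6)/(g^3 - 9*g^2 + 11*g + 21)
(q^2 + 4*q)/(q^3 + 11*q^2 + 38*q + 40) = q/(q^2 + 7*q + 10)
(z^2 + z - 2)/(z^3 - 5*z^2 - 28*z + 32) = (z + 2)/(z^2 - 4*z - 32)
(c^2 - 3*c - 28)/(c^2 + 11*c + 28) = (c - 7)/(c + 7)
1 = 1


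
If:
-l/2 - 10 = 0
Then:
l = -20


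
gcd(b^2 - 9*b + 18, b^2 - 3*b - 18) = b - 6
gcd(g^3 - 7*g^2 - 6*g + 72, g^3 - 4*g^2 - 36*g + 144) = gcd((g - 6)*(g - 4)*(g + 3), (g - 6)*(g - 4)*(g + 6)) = g^2 - 10*g + 24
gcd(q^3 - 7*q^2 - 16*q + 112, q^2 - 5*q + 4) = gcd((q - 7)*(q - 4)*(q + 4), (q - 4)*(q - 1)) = q - 4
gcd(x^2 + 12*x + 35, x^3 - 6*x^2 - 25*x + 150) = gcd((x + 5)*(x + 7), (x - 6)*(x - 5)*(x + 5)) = x + 5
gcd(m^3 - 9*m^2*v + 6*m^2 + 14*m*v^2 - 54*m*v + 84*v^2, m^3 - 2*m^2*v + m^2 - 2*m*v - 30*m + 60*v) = -m^2 + 2*m*v - 6*m + 12*v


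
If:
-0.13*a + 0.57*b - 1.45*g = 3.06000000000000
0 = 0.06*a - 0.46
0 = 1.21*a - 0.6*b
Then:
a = 7.67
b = 15.46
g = 3.28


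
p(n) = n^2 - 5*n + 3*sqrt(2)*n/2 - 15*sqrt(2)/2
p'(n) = 2*n - 5 + 3*sqrt(2)/2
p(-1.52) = -3.92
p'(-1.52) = -5.92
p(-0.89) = -7.25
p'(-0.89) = -4.66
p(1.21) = -12.63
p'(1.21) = -0.46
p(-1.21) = -5.66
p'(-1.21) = -5.30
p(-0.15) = -10.15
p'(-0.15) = -3.18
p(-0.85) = -7.44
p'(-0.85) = -4.58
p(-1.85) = -1.86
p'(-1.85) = -6.58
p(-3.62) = 12.92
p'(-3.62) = -10.12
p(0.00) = -10.61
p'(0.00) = -2.88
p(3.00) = -10.24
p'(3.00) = 3.12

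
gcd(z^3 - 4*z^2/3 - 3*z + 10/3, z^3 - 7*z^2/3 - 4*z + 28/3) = z - 2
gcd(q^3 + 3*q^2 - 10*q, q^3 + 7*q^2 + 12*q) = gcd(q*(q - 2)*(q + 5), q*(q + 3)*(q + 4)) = q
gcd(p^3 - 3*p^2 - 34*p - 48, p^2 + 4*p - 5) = 1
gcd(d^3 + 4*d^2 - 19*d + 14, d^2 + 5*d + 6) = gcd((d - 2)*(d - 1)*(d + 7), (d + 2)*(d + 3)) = 1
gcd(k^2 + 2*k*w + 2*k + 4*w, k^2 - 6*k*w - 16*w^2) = k + 2*w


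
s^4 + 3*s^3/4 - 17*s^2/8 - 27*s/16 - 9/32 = (s - 3/2)*(s + 1/4)*(s + 1/2)*(s + 3/2)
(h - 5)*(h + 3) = h^2 - 2*h - 15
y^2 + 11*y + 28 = (y + 4)*(y + 7)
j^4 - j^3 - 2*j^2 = j^2*(j - 2)*(j + 1)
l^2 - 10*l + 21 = (l - 7)*(l - 3)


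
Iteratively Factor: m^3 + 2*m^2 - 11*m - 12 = (m - 3)*(m^2 + 5*m + 4) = (m - 3)*(m + 1)*(m + 4)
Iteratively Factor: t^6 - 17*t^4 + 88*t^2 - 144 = (t + 2)*(t^5 - 2*t^4 - 13*t^3 + 26*t^2 + 36*t - 72) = (t - 3)*(t + 2)*(t^4 + t^3 - 10*t^2 - 4*t + 24) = (t - 3)*(t + 2)^2*(t^3 - t^2 - 8*t + 12) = (t - 3)*(t - 2)*(t + 2)^2*(t^2 + t - 6) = (t - 3)*(t - 2)^2*(t + 2)^2*(t + 3)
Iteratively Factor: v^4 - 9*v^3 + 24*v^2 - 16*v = (v - 1)*(v^3 - 8*v^2 + 16*v) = (v - 4)*(v - 1)*(v^2 - 4*v) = v*(v - 4)*(v - 1)*(v - 4)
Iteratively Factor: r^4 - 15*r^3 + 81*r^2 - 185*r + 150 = (r - 5)*(r^3 - 10*r^2 + 31*r - 30) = (r - 5)*(r - 3)*(r^2 - 7*r + 10) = (r - 5)^2*(r - 3)*(r - 2)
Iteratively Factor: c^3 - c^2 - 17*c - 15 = (c + 1)*(c^2 - 2*c - 15) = (c + 1)*(c + 3)*(c - 5)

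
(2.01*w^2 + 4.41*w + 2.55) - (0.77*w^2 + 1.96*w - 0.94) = 1.24*w^2 + 2.45*w + 3.49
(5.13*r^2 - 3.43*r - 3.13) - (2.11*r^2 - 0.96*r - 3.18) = 3.02*r^2 - 2.47*r + 0.0500000000000003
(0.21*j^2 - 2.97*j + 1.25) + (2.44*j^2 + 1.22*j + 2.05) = 2.65*j^2 - 1.75*j + 3.3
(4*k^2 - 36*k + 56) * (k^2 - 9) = 4*k^4 - 36*k^3 + 20*k^2 + 324*k - 504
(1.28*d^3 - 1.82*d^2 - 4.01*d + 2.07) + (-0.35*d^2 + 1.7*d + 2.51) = 1.28*d^3 - 2.17*d^2 - 2.31*d + 4.58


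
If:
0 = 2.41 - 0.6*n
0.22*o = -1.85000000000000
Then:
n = 4.02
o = -8.41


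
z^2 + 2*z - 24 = (z - 4)*(z + 6)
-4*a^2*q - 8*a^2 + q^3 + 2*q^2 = (-2*a + q)*(2*a + q)*(q + 2)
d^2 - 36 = (d - 6)*(d + 6)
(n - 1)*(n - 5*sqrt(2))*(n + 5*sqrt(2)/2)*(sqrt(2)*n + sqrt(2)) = sqrt(2)*n^4 - 5*n^3 - 26*sqrt(2)*n^2 + 5*n + 25*sqrt(2)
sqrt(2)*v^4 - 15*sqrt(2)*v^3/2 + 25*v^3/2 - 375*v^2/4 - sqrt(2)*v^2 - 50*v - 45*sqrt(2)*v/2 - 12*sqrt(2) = (v - 8)*(v + 1/2)*(v + 6*sqrt(2))*(sqrt(2)*v + 1/2)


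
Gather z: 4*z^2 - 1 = 4*z^2 - 1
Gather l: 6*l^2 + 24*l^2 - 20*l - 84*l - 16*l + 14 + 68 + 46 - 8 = 30*l^2 - 120*l + 120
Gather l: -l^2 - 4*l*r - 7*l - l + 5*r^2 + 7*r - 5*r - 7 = -l^2 + l*(-4*r - 8) + 5*r^2 + 2*r - 7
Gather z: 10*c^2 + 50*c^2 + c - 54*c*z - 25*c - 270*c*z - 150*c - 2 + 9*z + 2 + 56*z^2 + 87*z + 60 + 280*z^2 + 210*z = 60*c^2 - 174*c + 336*z^2 + z*(306 - 324*c) + 60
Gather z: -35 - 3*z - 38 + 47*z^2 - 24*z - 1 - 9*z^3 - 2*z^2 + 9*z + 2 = -9*z^3 + 45*z^2 - 18*z - 72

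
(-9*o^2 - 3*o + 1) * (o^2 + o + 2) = -9*o^4 - 12*o^3 - 20*o^2 - 5*o + 2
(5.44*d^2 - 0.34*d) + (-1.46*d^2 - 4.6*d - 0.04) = 3.98*d^2 - 4.94*d - 0.04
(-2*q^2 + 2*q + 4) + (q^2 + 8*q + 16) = -q^2 + 10*q + 20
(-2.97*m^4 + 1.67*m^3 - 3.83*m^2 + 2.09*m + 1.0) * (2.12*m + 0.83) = -6.2964*m^5 + 1.0753*m^4 - 6.7335*m^3 + 1.2519*m^2 + 3.8547*m + 0.83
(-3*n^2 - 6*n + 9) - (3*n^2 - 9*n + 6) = -6*n^2 + 3*n + 3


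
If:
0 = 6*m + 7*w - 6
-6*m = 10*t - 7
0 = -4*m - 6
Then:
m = -3/2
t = 8/5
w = 15/7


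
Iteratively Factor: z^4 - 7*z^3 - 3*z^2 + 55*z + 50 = (z + 1)*(z^3 - 8*z^2 + 5*z + 50) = (z - 5)*(z + 1)*(z^2 - 3*z - 10) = (z - 5)^2*(z + 1)*(z + 2)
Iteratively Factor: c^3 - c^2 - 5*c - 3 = (c - 3)*(c^2 + 2*c + 1) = (c - 3)*(c + 1)*(c + 1)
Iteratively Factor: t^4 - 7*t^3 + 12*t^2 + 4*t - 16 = (t + 1)*(t^3 - 8*t^2 + 20*t - 16) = (t - 4)*(t + 1)*(t^2 - 4*t + 4) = (t - 4)*(t - 2)*(t + 1)*(t - 2)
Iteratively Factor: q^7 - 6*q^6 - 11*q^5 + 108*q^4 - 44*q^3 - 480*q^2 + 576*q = (q + 3)*(q^6 - 9*q^5 + 16*q^4 + 60*q^3 - 224*q^2 + 192*q) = (q + 3)^2*(q^5 - 12*q^4 + 52*q^3 - 96*q^2 + 64*q) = (q - 4)*(q + 3)^2*(q^4 - 8*q^3 + 20*q^2 - 16*q) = (q - 4)*(q - 2)*(q + 3)^2*(q^3 - 6*q^2 + 8*q) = (q - 4)*(q - 2)^2*(q + 3)^2*(q^2 - 4*q) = q*(q - 4)*(q - 2)^2*(q + 3)^2*(q - 4)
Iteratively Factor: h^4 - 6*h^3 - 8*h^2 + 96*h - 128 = (h - 4)*(h^3 - 2*h^2 - 16*h + 32) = (h - 4)^2*(h^2 + 2*h - 8) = (h - 4)^2*(h - 2)*(h + 4)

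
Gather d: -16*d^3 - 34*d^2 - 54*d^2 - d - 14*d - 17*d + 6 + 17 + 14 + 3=-16*d^3 - 88*d^2 - 32*d + 40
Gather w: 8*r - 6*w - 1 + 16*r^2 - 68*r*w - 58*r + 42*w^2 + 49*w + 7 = 16*r^2 - 50*r + 42*w^2 + w*(43 - 68*r) + 6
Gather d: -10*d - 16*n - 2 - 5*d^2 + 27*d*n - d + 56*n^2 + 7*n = -5*d^2 + d*(27*n - 11) + 56*n^2 - 9*n - 2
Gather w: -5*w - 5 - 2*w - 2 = -7*w - 7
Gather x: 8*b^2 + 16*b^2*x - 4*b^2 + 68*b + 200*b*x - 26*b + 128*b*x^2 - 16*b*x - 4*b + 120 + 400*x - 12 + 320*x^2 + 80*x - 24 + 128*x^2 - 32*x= 4*b^2 + 38*b + x^2*(128*b + 448) + x*(16*b^2 + 184*b + 448) + 84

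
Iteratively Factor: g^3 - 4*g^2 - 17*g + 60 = (g - 3)*(g^2 - g - 20) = (g - 3)*(g + 4)*(g - 5)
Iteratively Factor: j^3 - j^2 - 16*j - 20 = (j - 5)*(j^2 + 4*j + 4) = (j - 5)*(j + 2)*(j + 2)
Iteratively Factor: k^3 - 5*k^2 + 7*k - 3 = (k - 1)*(k^2 - 4*k + 3) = (k - 1)^2*(k - 3)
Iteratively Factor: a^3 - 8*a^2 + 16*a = (a - 4)*(a^2 - 4*a) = a*(a - 4)*(a - 4)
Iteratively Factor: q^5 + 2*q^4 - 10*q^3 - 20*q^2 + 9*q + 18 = (q - 3)*(q^4 + 5*q^3 + 5*q^2 - 5*q - 6) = (q - 3)*(q + 2)*(q^3 + 3*q^2 - q - 3) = (q - 3)*(q + 2)*(q + 3)*(q^2 - 1) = (q - 3)*(q - 1)*(q + 2)*(q + 3)*(q + 1)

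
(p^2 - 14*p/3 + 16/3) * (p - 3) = p^3 - 23*p^2/3 + 58*p/3 - 16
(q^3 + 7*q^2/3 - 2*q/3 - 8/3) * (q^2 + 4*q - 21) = q^5 + 19*q^4/3 - 37*q^3/3 - 163*q^2/3 + 10*q/3 + 56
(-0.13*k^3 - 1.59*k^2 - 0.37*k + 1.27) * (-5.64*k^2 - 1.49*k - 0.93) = 0.7332*k^5 + 9.1613*k^4 + 4.5768*k^3 - 5.1328*k^2 - 1.5482*k - 1.1811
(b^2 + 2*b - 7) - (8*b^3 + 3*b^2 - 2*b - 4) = -8*b^3 - 2*b^2 + 4*b - 3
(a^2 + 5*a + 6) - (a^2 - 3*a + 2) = 8*a + 4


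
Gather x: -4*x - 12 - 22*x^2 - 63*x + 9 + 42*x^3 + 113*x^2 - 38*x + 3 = 42*x^3 + 91*x^2 - 105*x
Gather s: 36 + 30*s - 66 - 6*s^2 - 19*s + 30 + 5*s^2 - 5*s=-s^2 + 6*s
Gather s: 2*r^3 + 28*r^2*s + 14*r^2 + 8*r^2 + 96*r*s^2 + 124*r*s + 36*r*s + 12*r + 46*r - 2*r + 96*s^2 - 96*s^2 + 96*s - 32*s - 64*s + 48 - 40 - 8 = 2*r^3 + 22*r^2 + 96*r*s^2 + 56*r + s*(28*r^2 + 160*r)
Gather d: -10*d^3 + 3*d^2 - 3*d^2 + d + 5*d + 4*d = -10*d^3 + 10*d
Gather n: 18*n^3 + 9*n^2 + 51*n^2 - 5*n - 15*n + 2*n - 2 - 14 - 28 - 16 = 18*n^3 + 60*n^2 - 18*n - 60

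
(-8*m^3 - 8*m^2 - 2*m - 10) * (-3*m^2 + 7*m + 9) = 24*m^5 - 32*m^4 - 122*m^3 - 56*m^2 - 88*m - 90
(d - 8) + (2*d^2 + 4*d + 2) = 2*d^2 + 5*d - 6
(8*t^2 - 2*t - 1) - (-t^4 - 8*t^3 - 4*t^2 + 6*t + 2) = t^4 + 8*t^3 + 12*t^2 - 8*t - 3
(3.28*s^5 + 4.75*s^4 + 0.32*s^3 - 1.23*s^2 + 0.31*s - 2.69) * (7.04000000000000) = 23.0912*s^5 + 33.44*s^4 + 2.2528*s^3 - 8.6592*s^2 + 2.1824*s - 18.9376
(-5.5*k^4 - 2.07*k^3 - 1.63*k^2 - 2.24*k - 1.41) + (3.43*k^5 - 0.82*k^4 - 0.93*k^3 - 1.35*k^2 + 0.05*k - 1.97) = 3.43*k^5 - 6.32*k^4 - 3.0*k^3 - 2.98*k^2 - 2.19*k - 3.38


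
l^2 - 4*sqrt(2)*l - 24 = (l - 6*sqrt(2))*(l + 2*sqrt(2))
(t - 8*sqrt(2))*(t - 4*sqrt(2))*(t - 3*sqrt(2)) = t^3 - 15*sqrt(2)*t^2 + 136*t - 192*sqrt(2)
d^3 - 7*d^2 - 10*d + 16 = (d - 8)*(d - 1)*(d + 2)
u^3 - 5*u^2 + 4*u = u*(u - 4)*(u - 1)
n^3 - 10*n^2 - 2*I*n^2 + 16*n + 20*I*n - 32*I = (n - 8)*(n - 2)*(n - 2*I)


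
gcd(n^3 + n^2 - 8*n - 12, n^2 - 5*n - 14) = n + 2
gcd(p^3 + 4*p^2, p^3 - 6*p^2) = p^2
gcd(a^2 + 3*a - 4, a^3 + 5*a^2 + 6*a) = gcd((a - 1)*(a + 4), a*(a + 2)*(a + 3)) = 1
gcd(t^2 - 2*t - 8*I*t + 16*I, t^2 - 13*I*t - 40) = t - 8*I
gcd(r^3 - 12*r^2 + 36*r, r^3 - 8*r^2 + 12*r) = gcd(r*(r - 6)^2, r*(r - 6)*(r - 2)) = r^2 - 6*r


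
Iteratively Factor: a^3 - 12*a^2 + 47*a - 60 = (a - 3)*(a^2 - 9*a + 20) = (a - 5)*(a - 3)*(a - 4)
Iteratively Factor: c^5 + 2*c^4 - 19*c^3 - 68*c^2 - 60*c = (c + 3)*(c^4 - c^3 - 16*c^2 - 20*c) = (c - 5)*(c + 3)*(c^3 + 4*c^2 + 4*c) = c*(c - 5)*(c + 3)*(c^2 + 4*c + 4) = c*(c - 5)*(c + 2)*(c + 3)*(c + 2)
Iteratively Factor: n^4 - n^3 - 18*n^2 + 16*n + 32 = (n + 1)*(n^3 - 2*n^2 - 16*n + 32) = (n - 4)*(n + 1)*(n^2 + 2*n - 8) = (n - 4)*(n - 2)*(n + 1)*(n + 4)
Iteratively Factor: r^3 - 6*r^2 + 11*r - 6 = (r - 3)*(r^2 - 3*r + 2) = (r - 3)*(r - 2)*(r - 1)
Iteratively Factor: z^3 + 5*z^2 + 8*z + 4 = (z + 1)*(z^2 + 4*z + 4) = (z + 1)*(z + 2)*(z + 2)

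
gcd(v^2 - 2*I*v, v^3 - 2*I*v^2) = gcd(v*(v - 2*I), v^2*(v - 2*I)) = v^2 - 2*I*v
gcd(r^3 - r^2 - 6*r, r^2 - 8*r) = r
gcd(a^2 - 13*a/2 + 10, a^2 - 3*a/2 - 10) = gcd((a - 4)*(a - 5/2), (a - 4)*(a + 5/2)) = a - 4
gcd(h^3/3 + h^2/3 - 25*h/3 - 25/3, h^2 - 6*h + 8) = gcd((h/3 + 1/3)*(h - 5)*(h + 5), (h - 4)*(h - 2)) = 1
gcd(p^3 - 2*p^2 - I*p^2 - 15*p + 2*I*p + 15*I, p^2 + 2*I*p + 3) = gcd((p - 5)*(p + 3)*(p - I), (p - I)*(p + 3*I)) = p - I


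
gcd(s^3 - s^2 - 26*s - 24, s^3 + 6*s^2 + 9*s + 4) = s^2 + 5*s + 4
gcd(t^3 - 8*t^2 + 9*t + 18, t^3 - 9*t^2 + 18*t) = t^2 - 9*t + 18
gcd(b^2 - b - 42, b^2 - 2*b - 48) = b + 6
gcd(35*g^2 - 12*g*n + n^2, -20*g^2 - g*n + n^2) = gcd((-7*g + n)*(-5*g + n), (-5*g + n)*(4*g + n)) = 5*g - n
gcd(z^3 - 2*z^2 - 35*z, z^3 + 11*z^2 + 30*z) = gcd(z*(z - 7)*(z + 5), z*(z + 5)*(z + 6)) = z^2 + 5*z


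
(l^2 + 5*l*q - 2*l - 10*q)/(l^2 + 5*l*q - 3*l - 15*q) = (l - 2)/(l - 3)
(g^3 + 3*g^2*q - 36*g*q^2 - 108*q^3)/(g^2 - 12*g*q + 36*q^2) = (-g^2 - 9*g*q - 18*q^2)/(-g + 6*q)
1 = 1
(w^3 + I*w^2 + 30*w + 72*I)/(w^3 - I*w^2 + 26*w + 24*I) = (w + 3*I)/(w + I)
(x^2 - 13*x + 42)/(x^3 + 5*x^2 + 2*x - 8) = (x^2 - 13*x + 42)/(x^3 + 5*x^2 + 2*x - 8)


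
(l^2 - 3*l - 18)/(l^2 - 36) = (l + 3)/(l + 6)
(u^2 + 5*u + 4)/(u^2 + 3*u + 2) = (u + 4)/(u + 2)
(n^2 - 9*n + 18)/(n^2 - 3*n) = (n - 6)/n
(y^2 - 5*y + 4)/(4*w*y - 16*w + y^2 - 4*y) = (y - 1)/(4*w + y)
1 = 1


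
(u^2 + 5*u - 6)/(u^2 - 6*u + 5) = (u + 6)/(u - 5)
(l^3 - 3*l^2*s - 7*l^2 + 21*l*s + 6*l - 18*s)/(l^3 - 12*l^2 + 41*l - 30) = (l - 3*s)/(l - 5)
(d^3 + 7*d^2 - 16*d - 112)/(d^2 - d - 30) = (-d^3 - 7*d^2 + 16*d + 112)/(-d^2 + d + 30)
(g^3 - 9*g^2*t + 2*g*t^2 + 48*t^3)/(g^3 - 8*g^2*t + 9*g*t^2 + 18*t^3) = (-g^2 + 6*g*t + 16*t^2)/(-g^2 + 5*g*t + 6*t^2)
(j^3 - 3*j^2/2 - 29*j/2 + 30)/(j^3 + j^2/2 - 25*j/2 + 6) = (2*j - 5)/(2*j - 1)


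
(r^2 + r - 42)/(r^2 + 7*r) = (r - 6)/r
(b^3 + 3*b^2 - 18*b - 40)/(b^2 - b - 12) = (b^2 + 7*b + 10)/(b + 3)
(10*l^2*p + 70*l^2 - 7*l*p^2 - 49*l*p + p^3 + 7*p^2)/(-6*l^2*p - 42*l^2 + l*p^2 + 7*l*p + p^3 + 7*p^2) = (-5*l + p)/(3*l + p)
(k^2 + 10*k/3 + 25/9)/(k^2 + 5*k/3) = (k + 5/3)/k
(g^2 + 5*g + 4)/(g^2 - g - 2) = (g + 4)/(g - 2)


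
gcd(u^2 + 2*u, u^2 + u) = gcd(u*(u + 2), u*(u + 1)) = u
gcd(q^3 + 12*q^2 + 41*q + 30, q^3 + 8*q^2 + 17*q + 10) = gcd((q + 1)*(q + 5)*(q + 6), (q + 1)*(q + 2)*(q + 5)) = q^2 + 6*q + 5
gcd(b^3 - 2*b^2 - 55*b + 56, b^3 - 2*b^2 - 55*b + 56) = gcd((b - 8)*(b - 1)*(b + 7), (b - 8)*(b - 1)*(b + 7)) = b^3 - 2*b^2 - 55*b + 56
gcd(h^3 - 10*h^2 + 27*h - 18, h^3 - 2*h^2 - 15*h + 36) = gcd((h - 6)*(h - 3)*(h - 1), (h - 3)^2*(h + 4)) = h - 3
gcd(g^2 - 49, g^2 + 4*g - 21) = g + 7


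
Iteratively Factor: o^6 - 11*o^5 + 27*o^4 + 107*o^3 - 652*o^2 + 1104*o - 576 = (o - 3)*(o^5 - 8*o^4 + 3*o^3 + 116*o^2 - 304*o + 192) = (o - 3)*(o + 4)*(o^4 - 12*o^3 + 51*o^2 - 88*o + 48) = (o - 4)*(o - 3)*(o + 4)*(o^3 - 8*o^2 + 19*o - 12) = (o - 4)*(o - 3)^2*(o + 4)*(o^2 - 5*o + 4) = (o - 4)*(o - 3)^2*(o - 1)*(o + 4)*(o - 4)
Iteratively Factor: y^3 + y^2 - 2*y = (y)*(y^2 + y - 2) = y*(y + 2)*(y - 1)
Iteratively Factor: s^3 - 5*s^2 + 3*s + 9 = (s - 3)*(s^2 - 2*s - 3) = (s - 3)*(s + 1)*(s - 3)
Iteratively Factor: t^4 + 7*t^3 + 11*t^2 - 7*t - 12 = (t + 1)*(t^3 + 6*t^2 + 5*t - 12) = (t - 1)*(t + 1)*(t^2 + 7*t + 12) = (t - 1)*(t + 1)*(t + 3)*(t + 4)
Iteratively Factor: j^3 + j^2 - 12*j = (j)*(j^2 + j - 12) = j*(j - 3)*(j + 4)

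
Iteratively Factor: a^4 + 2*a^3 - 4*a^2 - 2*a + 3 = (a - 1)*(a^3 + 3*a^2 - a - 3) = (a - 1)^2*(a^2 + 4*a + 3) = (a - 1)^2*(a + 1)*(a + 3)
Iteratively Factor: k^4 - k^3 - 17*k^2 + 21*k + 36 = (k + 4)*(k^3 - 5*k^2 + 3*k + 9) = (k - 3)*(k + 4)*(k^2 - 2*k - 3) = (k - 3)*(k + 1)*(k + 4)*(k - 3)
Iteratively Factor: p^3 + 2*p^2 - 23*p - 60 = (p + 3)*(p^2 - p - 20) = (p + 3)*(p + 4)*(p - 5)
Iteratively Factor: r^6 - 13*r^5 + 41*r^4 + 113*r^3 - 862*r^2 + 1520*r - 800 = (r - 4)*(r^5 - 9*r^4 + 5*r^3 + 133*r^2 - 330*r + 200) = (r - 5)*(r - 4)*(r^4 - 4*r^3 - 15*r^2 + 58*r - 40) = (r - 5)*(r - 4)*(r - 2)*(r^3 - 2*r^2 - 19*r + 20) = (r - 5)*(r - 4)*(r - 2)*(r - 1)*(r^2 - r - 20) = (r - 5)^2*(r - 4)*(r - 2)*(r - 1)*(r + 4)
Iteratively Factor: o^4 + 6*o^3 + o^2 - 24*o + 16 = (o + 4)*(o^3 + 2*o^2 - 7*o + 4) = (o + 4)^2*(o^2 - 2*o + 1) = (o - 1)*(o + 4)^2*(o - 1)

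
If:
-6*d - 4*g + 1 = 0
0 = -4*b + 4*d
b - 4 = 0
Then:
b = 4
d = 4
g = -23/4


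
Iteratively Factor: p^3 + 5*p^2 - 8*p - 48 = (p - 3)*(p^2 + 8*p + 16) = (p - 3)*(p + 4)*(p + 4)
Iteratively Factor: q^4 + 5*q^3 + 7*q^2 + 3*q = (q + 1)*(q^3 + 4*q^2 + 3*q) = (q + 1)^2*(q^2 + 3*q) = q*(q + 1)^2*(q + 3)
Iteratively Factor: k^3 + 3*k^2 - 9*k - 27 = (k + 3)*(k^2 - 9) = (k + 3)^2*(k - 3)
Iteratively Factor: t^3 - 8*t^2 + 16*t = (t - 4)*(t^2 - 4*t) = (t - 4)^2*(t)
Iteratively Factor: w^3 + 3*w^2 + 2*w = (w + 2)*(w^2 + w) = (w + 1)*(w + 2)*(w)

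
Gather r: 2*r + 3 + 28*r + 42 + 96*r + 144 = 126*r + 189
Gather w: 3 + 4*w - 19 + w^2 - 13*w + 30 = w^2 - 9*w + 14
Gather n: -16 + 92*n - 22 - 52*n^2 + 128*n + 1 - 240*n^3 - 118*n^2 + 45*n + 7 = -240*n^3 - 170*n^2 + 265*n - 30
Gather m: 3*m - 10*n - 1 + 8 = 3*m - 10*n + 7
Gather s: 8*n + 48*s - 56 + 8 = 8*n + 48*s - 48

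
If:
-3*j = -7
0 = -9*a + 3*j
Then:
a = 7/9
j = 7/3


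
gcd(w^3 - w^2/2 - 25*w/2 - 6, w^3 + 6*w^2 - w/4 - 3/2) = w + 1/2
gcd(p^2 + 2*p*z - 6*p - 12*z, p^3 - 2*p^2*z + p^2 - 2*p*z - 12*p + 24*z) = 1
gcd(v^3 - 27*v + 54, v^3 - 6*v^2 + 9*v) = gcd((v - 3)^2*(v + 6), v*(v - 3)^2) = v^2 - 6*v + 9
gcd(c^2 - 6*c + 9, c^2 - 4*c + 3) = c - 3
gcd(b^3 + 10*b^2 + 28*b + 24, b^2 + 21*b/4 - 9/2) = b + 6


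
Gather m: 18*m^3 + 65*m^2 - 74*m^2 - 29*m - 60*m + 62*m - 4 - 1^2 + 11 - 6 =18*m^3 - 9*m^2 - 27*m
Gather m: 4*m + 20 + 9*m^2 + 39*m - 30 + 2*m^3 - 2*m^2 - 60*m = 2*m^3 + 7*m^2 - 17*m - 10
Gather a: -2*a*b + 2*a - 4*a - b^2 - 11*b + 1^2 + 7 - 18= a*(-2*b - 2) - b^2 - 11*b - 10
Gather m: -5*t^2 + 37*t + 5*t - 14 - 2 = -5*t^2 + 42*t - 16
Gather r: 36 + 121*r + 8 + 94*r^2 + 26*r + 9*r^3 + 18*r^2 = 9*r^3 + 112*r^2 + 147*r + 44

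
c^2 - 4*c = c*(c - 4)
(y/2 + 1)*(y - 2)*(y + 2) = y^3/2 + y^2 - 2*y - 4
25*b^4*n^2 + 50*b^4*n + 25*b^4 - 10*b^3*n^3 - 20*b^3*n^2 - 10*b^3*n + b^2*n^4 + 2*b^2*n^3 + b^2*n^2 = (-5*b + n)^2*(b*n + b)^2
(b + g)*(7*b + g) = 7*b^2 + 8*b*g + g^2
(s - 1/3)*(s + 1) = s^2 + 2*s/3 - 1/3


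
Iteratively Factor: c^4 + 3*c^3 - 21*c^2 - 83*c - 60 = (c - 5)*(c^3 + 8*c^2 + 19*c + 12) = (c - 5)*(c + 4)*(c^2 + 4*c + 3) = (c - 5)*(c + 3)*(c + 4)*(c + 1)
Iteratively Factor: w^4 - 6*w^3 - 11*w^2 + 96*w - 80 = (w - 4)*(w^3 - 2*w^2 - 19*w + 20) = (w - 5)*(w - 4)*(w^2 + 3*w - 4) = (w - 5)*(w - 4)*(w - 1)*(w + 4)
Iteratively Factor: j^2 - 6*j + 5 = (j - 1)*(j - 5)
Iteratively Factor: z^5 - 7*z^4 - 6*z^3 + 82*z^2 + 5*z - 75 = (z + 3)*(z^4 - 10*z^3 + 24*z^2 + 10*z - 25) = (z - 5)*(z + 3)*(z^3 - 5*z^2 - z + 5) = (z - 5)^2*(z + 3)*(z^2 - 1) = (z - 5)^2*(z + 1)*(z + 3)*(z - 1)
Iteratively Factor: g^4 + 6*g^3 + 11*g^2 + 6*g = (g + 1)*(g^3 + 5*g^2 + 6*g) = (g + 1)*(g + 3)*(g^2 + 2*g) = g*(g + 1)*(g + 3)*(g + 2)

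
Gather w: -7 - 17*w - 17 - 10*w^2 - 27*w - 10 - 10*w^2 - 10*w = -20*w^2 - 54*w - 34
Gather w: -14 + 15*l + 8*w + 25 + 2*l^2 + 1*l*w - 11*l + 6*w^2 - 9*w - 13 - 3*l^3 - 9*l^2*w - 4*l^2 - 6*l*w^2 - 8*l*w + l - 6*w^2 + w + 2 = -3*l^3 - 2*l^2 - 6*l*w^2 + 5*l + w*(-9*l^2 - 7*l)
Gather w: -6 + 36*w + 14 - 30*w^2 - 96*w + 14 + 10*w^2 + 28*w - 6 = -20*w^2 - 32*w + 16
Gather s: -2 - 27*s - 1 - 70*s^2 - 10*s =-70*s^2 - 37*s - 3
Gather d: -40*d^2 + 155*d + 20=-40*d^2 + 155*d + 20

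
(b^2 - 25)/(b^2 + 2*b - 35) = (b + 5)/(b + 7)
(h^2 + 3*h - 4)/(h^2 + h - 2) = (h + 4)/(h + 2)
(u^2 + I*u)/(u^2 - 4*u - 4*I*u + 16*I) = u*(u + I)/(u^2 - 4*u - 4*I*u + 16*I)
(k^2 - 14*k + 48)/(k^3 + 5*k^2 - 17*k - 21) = (k^2 - 14*k + 48)/(k^3 + 5*k^2 - 17*k - 21)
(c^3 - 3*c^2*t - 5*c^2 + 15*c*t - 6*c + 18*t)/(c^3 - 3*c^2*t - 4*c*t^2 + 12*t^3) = (-c^2 + 5*c + 6)/(-c^2 + 4*t^2)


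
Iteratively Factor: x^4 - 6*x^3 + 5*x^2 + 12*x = (x + 1)*(x^3 - 7*x^2 + 12*x) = x*(x + 1)*(x^2 - 7*x + 12) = x*(x - 4)*(x + 1)*(x - 3)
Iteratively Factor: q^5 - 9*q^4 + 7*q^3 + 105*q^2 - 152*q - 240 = (q + 3)*(q^4 - 12*q^3 + 43*q^2 - 24*q - 80) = (q + 1)*(q + 3)*(q^3 - 13*q^2 + 56*q - 80) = (q - 5)*(q + 1)*(q + 3)*(q^2 - 8*q + 16) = (q - 5)*(q - 4)*(q + 1)*(q + 3)*(q - 4)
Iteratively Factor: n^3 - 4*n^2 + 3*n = (n)*(n^2 - 4*n + 3) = n*(n - 3)*(n - 1)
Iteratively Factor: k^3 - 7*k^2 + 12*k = (k)*(k^2 - 7*k + 12) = k*(k - 3)*(k - 4)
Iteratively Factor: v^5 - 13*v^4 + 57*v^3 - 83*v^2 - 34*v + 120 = (v - 4)*(v^4 - 9*v^3 + 21*v^2 + v - 30) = (v - 4)*(v - 2)*(v^3 - 7*v^2 + 7*v + 15) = (v - 5)*(v - 4)*(v - 2)*(v^2 - 2*v - 3) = (v - 5)*(v - 4)*(v - 2)*(v + 1)*(v - 3)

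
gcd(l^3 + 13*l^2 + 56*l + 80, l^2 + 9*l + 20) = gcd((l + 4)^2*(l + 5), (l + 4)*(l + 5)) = l^2 + 9*l + 20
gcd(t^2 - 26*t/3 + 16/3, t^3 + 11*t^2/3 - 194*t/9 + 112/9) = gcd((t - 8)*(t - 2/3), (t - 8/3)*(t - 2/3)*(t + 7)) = t - 2/3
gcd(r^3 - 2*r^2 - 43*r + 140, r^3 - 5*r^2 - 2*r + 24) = r - 4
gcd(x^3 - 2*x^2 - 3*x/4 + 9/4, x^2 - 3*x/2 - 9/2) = 1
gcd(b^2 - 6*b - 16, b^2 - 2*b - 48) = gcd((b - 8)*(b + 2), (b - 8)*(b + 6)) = b - 8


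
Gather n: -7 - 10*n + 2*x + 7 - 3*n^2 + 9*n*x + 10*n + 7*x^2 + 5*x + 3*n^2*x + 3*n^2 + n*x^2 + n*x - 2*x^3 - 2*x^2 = 3*n^2*x + n*(x^2 + 10*x) - 2*x^3 + 5*x^2 + 7*x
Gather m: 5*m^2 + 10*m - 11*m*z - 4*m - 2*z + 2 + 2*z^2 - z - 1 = 5*m^2 + m*(6 - 11*z) + 2*z^2 - 3*z + 1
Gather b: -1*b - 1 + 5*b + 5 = 4*b + 4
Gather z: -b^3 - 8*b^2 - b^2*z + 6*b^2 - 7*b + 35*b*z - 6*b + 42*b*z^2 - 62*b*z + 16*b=-b^3 - 2*b^2 + 42*b*z^2 + 3*b + z*(-b^2 - 27*b)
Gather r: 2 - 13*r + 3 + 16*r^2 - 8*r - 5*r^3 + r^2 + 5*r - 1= -5*r^3 + 17*r^2 - 16*r + 4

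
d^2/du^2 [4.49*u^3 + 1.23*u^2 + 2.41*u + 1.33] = 26.94*u + 2.46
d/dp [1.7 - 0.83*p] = -0.830000000000000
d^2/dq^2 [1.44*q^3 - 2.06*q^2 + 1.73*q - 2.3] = 8.64*q - 4.12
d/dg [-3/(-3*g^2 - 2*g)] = 6*(-3*g - 1)/(g^2*(3*g + 2)^2)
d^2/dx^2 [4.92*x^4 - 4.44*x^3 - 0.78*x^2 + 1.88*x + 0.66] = 59.04*x^2 - 26.64*x - 1.56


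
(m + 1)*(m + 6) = m^2 + 7*m + 6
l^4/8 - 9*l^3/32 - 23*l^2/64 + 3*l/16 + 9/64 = (l/4 + 1/4)*(l/2 + 1/4)*(l - 3)*(l - 3/4)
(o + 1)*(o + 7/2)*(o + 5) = o^3 + 19*o^2/2 + 26*o + 35/2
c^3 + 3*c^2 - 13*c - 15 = (c - 3)*(c + 1)*(c + 5)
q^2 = q^2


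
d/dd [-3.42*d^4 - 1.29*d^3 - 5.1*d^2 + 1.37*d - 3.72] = -13.68*d^3 - 3.87*d^2 - 10.2*d + 1.37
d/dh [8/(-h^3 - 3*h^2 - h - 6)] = 8*(3*h^2 + 6*h + 1)/(h^3 + 3*h^2 + h + 6)^2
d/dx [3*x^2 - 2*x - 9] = 6*x - 2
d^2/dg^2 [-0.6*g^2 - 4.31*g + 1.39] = -1.20000000000000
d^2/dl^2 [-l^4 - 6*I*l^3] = 12*l*(-l - 3*I)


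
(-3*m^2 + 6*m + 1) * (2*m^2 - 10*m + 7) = -6*m^4 + 42*m^3 - 79*m^2 + 32*m + 7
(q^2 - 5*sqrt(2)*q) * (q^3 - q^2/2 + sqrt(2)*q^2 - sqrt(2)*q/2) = q^5 - 4*sqrt(2)*q^4 - q^4/2 - 10*q^3 + 2*sqrt(2)*q^3 + 5*q^2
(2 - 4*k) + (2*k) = 2 - 2*k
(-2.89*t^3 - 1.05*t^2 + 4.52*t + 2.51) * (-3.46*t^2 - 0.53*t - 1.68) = 9.9994*t^5 + 5.1647*t^4 - 10.2275*t^3 - 9.3162*t^2 - 8.9239*t - 4.2168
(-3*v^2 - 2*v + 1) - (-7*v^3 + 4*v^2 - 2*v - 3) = 7*v^3 - 7*v^2 + 4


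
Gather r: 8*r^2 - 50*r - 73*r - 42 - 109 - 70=8*r^2 - 123*r - 221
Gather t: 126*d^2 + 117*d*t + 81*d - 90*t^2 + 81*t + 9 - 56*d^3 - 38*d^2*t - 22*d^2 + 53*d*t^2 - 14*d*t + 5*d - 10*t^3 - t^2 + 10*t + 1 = -56*d^3 + 104*d^2 + 86*d - 10*t^3 + t^2*(53*d - 91) + t*(-38*d^2 + 103*d + 91) + 10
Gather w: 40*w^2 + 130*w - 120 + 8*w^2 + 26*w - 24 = 48*w^2 + 156*w - 144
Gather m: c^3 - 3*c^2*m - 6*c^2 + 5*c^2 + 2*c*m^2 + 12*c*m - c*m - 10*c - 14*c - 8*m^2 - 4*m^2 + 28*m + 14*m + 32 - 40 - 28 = c^3 - c^2 - 24*c + m^2*(2*c - 12) + m*(-3*c^2 + 11*c + 42) - 36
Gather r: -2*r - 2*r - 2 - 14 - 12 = -4*r - 28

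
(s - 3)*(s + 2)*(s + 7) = s^3 + 6*s^2 - 13*s - 42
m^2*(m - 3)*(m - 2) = m^4 - 5*m^3 + 6*m^2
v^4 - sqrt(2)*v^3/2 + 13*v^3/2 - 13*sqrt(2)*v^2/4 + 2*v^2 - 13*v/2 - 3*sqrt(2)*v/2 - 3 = (v + 1/2)*(v + 6)*(v - sqrt(2))*(v + sqrt(2)/2)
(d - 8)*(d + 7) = d^2 - d - 56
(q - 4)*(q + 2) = q^2 - 2*q - 8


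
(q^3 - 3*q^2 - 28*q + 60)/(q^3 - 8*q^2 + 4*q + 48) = (q^2 + 3*q - 10)/(q^2 - 2*q - 8)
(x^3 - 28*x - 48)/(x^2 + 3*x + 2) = (x^2 - 2*x - 24)/(x + 1)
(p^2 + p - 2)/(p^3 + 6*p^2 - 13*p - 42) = (p - 1)/(p^2 + 4*p - 21)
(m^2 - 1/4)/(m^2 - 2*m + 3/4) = (2*m + 1)/(2*m - 3)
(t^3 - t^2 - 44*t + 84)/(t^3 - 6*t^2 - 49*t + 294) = (t - 2)/(t - 7)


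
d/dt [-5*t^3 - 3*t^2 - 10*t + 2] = -15*t^2 - 6*t - 10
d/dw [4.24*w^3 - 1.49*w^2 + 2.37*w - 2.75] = 12.72*w^2 - 2.98*w + 2.37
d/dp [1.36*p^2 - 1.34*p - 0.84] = 2.72*p - 1.34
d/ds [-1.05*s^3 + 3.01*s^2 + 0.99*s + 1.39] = -3.15*s^2 + 6.02*s + 0.99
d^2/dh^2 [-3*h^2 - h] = -6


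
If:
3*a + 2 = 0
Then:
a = -2/3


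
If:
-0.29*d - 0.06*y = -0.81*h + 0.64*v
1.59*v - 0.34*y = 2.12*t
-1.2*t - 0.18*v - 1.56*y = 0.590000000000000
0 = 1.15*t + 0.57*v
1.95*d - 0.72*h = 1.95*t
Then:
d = -0.00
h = -0.07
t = 0.02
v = -0.05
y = -0.39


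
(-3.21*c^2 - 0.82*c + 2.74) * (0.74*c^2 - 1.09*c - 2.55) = -2.3754*c^4 + 2.8921*c^3 + 11.1069*c^2 - 0.895600000000001*c - 6.987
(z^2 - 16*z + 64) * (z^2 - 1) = z^4 - 16*z^3 + 63*z^2 + 16*z - 64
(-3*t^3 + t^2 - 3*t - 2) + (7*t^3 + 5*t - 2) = 4*t^3 + t^2 + 2*t - 4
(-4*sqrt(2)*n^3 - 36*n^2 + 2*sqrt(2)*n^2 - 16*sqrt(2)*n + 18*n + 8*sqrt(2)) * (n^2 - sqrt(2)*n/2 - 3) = -4*sqrt(2)*n^5 - 32*n^4 + 2*sqrt(2)*n^4 + 16*n^3 + 14*sqrt(2)*n^3 - 7*sqrt(2)*n^2 + 124*n^2 - 62*n + 48*sqrt(2)*n - 24*sqrt(2)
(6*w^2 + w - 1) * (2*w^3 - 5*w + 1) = 12*w^5 + 2*w^4 - 32*w^3 + w^2 + 6*w - 1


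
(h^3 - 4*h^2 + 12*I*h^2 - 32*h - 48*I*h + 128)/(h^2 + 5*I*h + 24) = (h^2 + 4*h*(-1 + I) - 16*I)/(h - 3*I)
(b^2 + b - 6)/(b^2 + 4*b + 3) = (b - 2)/(b + 1)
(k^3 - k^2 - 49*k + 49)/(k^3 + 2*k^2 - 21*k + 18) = (k^2 - 49)/(k^2 + 3*k - 18)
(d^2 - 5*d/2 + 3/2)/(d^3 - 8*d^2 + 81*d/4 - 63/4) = 2*(d - 1)/(2*d^2 - 13*d + 21)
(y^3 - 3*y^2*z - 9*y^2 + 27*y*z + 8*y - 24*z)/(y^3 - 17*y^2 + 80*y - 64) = (y - 3*z)/(y - 8)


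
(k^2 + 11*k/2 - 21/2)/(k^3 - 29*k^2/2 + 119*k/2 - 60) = (k + 7)/(k^2 - 13*k + 40)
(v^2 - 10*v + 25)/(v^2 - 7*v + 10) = (v - 5)/(v - 2)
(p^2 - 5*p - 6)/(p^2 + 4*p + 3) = (p - 6)/(p + 3)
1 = 1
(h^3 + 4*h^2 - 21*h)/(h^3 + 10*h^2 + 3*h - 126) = h/(h + 6)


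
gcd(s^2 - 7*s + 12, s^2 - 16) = s - 4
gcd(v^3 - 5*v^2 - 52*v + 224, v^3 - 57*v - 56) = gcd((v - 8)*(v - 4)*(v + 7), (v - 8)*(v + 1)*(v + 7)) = v^2 - v - 56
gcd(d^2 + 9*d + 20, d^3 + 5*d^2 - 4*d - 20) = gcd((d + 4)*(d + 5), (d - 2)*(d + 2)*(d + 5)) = d + 5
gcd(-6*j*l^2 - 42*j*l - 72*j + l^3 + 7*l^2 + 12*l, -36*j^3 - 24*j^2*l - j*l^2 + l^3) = 6*j - l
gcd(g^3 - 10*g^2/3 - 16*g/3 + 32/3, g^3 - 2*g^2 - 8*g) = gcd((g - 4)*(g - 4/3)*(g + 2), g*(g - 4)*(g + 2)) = g^2 - 2*g - 8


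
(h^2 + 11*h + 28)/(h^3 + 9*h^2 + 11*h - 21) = (h + 4)/(h^2 + 2*h - 3)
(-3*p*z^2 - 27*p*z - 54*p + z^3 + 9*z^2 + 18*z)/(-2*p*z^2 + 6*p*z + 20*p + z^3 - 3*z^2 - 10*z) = (3*p*z^2 + 27*p*z + 54*p - z^3 - 9*z^2 - 18*z)/(2*p*z^2 - 6*p*z - 20*p - z^3 + 3*z^2 + 10*z)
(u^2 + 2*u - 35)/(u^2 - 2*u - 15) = (u + 7)/(u + 3)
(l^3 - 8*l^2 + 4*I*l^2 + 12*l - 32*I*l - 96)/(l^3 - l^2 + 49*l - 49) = (l^3 + l^2*(-8 + 4*I) + l*(12 - 32*I) - 96)/(l^3 - l^2 + 49*l - 49)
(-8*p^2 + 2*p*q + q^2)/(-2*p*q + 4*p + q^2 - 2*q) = (4*p + q)/(q - 2)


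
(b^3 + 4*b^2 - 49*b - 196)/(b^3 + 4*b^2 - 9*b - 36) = (b^2 - 49)/(b^2 - 9)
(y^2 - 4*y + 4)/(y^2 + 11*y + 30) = (y^2 - 4*y + 4)/(y^2 + 11*y + 30)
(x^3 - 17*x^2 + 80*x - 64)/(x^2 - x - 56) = (x^2 - 9*x + 8)/(x + 7)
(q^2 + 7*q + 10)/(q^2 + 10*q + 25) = (q + 2)/(q + 5)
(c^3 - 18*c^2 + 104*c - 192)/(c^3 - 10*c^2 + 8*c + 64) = (c - 6)/(c + 2)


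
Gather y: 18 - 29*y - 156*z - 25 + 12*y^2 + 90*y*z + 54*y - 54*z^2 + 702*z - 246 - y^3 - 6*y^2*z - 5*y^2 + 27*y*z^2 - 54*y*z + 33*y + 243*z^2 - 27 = -y^3 + y^2*(7 - 6*z) + y*(27*z^2 + 36*z + 58) + 189*z^2 + 546*z - 280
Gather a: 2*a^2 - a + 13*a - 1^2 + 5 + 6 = 2*a^2 + 12*a + 10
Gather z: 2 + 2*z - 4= 2*z - 2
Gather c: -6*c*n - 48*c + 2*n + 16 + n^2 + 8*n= c*(-6*n - 48) + n^2 + 10*n + 16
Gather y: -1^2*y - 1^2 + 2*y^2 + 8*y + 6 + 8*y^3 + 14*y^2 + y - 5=8*y^3 + 16*y^2 + 8*y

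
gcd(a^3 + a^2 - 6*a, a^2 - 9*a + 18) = 1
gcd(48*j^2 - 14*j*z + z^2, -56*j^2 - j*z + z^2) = -8*j + z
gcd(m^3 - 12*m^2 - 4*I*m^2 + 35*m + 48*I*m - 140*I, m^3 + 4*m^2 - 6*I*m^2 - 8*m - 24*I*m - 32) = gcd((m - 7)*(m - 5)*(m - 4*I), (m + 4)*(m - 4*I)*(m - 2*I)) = m - 4*I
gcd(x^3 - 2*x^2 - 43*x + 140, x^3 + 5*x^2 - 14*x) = x + 7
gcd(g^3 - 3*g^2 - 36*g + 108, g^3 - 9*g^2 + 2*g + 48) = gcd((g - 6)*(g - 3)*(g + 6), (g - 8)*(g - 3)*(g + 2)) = g - 3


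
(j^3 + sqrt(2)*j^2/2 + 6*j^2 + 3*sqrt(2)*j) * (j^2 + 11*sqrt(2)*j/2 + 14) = j^5 + 6*j^4 + 6*sqrt(2)*j^4 + 39*j^3/2 + 36*sqrt(2)*j^3 + 7*sqrt(2)*j^2 + 117*j^2 + 42*sqrt(2)*j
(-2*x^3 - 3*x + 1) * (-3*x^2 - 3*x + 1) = 6*x^5 + 6*x^4 + 7*x^3 + 6*x^2 - 6*x + 1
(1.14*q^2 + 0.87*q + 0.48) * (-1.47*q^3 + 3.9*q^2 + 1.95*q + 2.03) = -1.6758*q^5 + 3.1671*q^4 + 4.9104*q^3 + 5.8827*q^2 + 2.7021*q + 0.9744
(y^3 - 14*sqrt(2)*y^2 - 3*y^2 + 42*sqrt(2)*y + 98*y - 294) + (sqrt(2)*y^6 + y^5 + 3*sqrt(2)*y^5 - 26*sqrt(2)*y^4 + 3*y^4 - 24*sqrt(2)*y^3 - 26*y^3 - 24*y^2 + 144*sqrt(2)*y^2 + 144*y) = sqrt(2)*y^6 + y^5 + 3*sqrt(2)*y^5 - 26*sqrt(2)*y^4 + 3*y^4 - 24*sqrt(2)*y^3 - 25*y^3 - 27*y^2 + 130*sqrt(2)*y^2 + 42*sqrt(2)*y + 242*y - 294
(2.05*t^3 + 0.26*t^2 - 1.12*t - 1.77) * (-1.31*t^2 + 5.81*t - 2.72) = -2.6855*t^5 + 11.5699*t^4 - 2.5982*t^3 - 4.8957*t^2 - 7.2373*t + 4.8144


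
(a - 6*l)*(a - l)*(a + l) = a^3 - 6*a^2*l - a*l^2 + 6*l^3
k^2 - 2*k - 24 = (k - 6)*(k + 4)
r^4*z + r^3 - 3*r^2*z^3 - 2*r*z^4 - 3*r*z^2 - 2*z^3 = (r - 2*z)*(r + z)^2*(r*z + 1)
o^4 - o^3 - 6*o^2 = o^2*(o - 3)*(o + 2)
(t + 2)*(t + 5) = t^2 + 7*t + 10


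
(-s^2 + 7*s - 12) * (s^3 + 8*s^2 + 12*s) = -s^5 - s^4 + 32*s^3 - 12*s^2 - 144*s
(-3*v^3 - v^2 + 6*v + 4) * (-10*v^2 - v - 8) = 30*v^5 + 13*v^4 - 35*v^3 - 38*v^2 - 52*v - 32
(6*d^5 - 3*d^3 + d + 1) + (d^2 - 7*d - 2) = 6*d^5 - 3*d^3 + d^2 - 6*d - 1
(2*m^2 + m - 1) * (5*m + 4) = 10*m^3 + 13*m^2 - m - 4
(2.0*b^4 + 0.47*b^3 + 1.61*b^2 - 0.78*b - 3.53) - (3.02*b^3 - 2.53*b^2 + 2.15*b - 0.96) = 2.0*b^4 - 2.55*b^3 + 4.14*b^2 - 2.93*b - 2.57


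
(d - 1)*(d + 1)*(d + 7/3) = d^3 + 7*d^2/3 - d - 7/3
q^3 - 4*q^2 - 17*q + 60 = (q - 5)*(q - 3)*(q + 4)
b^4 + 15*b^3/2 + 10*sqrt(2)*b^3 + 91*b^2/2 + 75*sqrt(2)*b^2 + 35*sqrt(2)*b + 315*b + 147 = (b + 1/2)*(b + 7)*(b + 3*sqrt(2))*(b + 7*sqrt(2))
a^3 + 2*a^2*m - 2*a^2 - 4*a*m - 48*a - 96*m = (a - 8)*(a + 6)*(a + 2*m)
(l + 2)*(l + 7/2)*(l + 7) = l^3 + 25*l^2/2 + 91*l/2 + 49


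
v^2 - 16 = (v - 4)*(v + 4)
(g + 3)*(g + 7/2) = g^2 + 13*g/2 + 21/2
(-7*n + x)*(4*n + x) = -28*n^2 - 3*n*x + x^2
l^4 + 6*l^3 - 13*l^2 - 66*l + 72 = (l - 3)*(l - 1)*(l + 4)*(l + 6)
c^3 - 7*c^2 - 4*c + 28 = (c - 7)*(c - 2)*(c + 2)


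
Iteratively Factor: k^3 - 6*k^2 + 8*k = (k - 2)*(k^2 - 4*k) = k*(k - 2)*(k - 4)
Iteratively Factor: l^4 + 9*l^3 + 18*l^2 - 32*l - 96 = (l + 4)*(l^3 + 5*l^2 - 2*l - 24) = (l - 2)*(l + 4)*(l^2 + 7*l + 12) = (l - 2)*(l + 3)*(l + 4)*(l + 4)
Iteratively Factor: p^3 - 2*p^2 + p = (p - 1)*(p^2 - p) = p*(p - 1)*(p - 1)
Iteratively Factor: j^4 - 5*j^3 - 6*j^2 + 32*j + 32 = (j + 2)*(j^3 - 7*j^2 + 8*j + 16) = (j - 4)*(j + 2)*(j^2 - 3*j - 4) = (j - 4)^2*(j + 2)*(j + 1)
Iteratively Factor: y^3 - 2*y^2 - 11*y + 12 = (y - 1)*(y^2 - y - 12) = (y - 1)*(y + 3)*(y - 4)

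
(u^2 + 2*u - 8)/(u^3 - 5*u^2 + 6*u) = (u + 4)/(u*(u - 3))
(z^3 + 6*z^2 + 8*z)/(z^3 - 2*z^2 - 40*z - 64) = z/(z - 8)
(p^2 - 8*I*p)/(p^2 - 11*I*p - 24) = p/(p - 3*I)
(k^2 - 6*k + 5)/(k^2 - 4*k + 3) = (k - 5)/(k - 3)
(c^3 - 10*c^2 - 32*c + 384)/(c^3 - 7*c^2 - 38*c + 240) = (c - 8)/(c - 5)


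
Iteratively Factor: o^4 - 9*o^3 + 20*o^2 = (o)*(o^3 - 9*o^2 + 20*o) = o*(o - 5)*(o^2 - 4*o) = o^2*(o - 5)*(o - 4)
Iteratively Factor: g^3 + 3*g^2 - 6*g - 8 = (g + 4)*(g^2 - g - 2) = (g - 2)*(g + 4)*(g + 1)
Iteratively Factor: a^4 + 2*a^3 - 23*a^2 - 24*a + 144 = (a - 3)*(a^3 + 5*a^2 - 8*a - 48) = (a - 3)*(a + 4)*(a^2 + a - 12) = (a - 3)^2*(a + 4)*(a + 4)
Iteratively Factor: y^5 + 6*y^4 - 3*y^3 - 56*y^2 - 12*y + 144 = (y + 3)*(y^4 + 3*y^3 - 12*y^2 - 20*y + 48) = (y - 2)*(y + 3)*(y^3 + 5*y^2 - 2*y - 24) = (y - 2)*(y + 3)*(y + 4)*(y^2 + y - 6) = (y - 2)*(y + 3)^2*(y + 4)*(y - 2)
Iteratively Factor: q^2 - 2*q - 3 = (q + 1)*(q - 3)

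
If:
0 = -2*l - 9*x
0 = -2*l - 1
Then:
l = -1/2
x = 1/9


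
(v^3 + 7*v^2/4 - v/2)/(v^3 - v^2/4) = (v + 2)/v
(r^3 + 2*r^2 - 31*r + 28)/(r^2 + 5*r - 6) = (r^2 + 3*r - 28)/(r + 6)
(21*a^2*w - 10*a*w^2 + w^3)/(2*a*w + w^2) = (21*a^2 - 10*a*w + w^2)/(2*a + w)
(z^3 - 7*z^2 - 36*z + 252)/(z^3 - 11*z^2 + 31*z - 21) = (z^2 - 36)/(z^2 - 4*z + 3)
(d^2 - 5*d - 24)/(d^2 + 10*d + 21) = (d - 8)/(d + 7)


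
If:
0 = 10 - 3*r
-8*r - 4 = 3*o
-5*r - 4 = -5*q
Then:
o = -92/9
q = 62/15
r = 10/3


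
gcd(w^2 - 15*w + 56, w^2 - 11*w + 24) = w - 8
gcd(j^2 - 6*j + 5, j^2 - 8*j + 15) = j - 5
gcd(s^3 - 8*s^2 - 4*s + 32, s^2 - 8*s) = s - 8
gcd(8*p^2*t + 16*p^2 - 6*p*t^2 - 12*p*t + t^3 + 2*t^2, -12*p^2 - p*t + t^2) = 4*p - t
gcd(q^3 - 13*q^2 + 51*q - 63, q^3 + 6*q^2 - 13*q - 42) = q - 3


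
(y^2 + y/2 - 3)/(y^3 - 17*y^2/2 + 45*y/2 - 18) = (y + 2)/(y^2 - 7*y + 12)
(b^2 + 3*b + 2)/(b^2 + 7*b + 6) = (b + 2)/(b + 6)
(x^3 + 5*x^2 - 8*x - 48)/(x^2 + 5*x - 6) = (x^3 + 5*x^2 - 8*x - 48)/(x^2 + 5*x - 6)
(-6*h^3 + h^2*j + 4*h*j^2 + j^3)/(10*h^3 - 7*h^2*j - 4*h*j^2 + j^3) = (-3*h - j)/(5*h - j)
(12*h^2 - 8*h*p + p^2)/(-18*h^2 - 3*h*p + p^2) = (-2*h + p)/(3*h + p)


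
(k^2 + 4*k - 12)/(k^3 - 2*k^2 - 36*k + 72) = 1/(k - 6)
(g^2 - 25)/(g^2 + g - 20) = (g - 5)/(g - 4)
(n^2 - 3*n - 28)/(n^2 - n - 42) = (n + 4)/(n + 6)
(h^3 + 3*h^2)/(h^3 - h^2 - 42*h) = h*(h + 3)/(h^2 - h - 42)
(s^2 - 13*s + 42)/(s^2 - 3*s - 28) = (s - 6)/(s + 4)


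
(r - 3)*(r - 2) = r^2 - 5*r + 6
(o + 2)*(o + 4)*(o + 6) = o^3 + 12*o^2 + 44*o + 48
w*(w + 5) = w^2 + 5*w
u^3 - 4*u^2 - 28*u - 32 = (u - 8)*(u + 2)^2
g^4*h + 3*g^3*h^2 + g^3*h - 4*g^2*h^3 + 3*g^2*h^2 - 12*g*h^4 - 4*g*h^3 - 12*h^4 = (g - 2*h)*(g + 2*h)*(g + 3*h)*(g*h + h)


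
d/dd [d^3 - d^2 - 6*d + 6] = 3*d^2 - 2*d - 6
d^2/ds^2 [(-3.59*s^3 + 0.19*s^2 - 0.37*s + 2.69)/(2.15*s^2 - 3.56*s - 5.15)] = (-2.8421709430404e-14*s^5 + 5.6843418860808e-14*s^4 - 171.009128*s^3 - 307.68456*s^2 - 719.41116*s + 151.399728)/(9.938375*s^6 - 49.3683*s^5 + 10.327095*s^4 + 191.390584*s^3 - 24.736995*s^2 - 283.2603*s - 136.590875)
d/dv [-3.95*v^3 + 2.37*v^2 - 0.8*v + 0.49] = -11.85*v^2 + 4.74*v - 0.8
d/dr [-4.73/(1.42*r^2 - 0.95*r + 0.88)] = (13.4332*r - 4.4935)/(1.42*r^2 - 0.95*r + 0.88)^2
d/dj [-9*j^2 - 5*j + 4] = -18*j - 5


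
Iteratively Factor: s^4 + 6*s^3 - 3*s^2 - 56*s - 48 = (s + 4)*(s^3 + 2*s^2 - 11*s - 12) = (s + 4)^2*(s^2 - 2*s - 3) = (s - 3)*(s + 4)^2*(s + 1)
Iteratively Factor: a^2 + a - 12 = (a + 4)*(a - 3)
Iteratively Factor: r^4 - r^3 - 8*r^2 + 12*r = (r - 2)*(r^3 + r^2 - 6*r) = r*(r - 2)*(r^2 + r - 6) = r*(r - 2)*(r + 3)*(r - 2)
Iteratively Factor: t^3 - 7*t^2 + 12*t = (t)*(t^2 - 7*t + 12) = t*(t - 3)*(t - 4)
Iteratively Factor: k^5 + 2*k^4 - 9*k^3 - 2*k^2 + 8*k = (k - 2)*(k^4 + 4*k^3 - k^2 - 4*k) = (k - 2)*(k + 4)*(k^3 - k) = (k - 2)*(k - 1)*(k + 4)*(k^2 + k) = k*(k - 2)*(k - 1)*(k + 4)*(k + 1)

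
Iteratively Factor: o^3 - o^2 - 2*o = (o - 2)*(o^2 + o) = o*(o - 2)*(o + 1)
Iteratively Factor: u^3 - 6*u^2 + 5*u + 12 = (u + 1)*(u^2 - 7*u + 12) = (u - 4)*(u + 1)*(u - 3)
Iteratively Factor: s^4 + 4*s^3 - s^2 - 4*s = (s + 4)*(s^3 - s) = (s + 1)*(s + 4)*(s^2 - s) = (s - 1)*(s + 1)*(s + 4)*(s)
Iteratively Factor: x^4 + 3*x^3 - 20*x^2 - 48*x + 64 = (x + 4)*(x^3 - x^2 - 16*x + 16) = (x - 1)*(x + 4)*(x^2 - 16) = (x - 1)*(x + 4)^2*(x - 4)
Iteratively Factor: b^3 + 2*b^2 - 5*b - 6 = (b + 3)*(b^2 - b - 2) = (b - 2)*(b + 3)*(b + 1)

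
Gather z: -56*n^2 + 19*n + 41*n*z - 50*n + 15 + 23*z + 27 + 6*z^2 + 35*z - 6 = -56*n^2 - 31*n + 6*z^2 + z*(41*n + 58) + 36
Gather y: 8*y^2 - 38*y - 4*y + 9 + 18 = 8*y^2 - 42*y + 27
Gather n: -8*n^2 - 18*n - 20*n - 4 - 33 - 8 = -8*n^2 - 38*n - 45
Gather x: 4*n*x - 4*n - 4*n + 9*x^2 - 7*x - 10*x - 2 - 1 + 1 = -8*n + 9*x^2 + x*(4*n - 17) - 2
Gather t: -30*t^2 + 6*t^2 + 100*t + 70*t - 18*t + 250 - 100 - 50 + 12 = -24*t^2 + 152*t + 112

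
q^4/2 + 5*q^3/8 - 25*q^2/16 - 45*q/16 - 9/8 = (q/2 + 1/2)*(q - 2)*(q + 3/4)*(q + 3/2)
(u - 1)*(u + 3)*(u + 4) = u^3 + 6*u^2 + 5*u - 12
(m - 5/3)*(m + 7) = m^2 + 16*m/3 - 35/3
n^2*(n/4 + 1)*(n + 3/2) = n^4/4 + 11*n^3/8 + 3*n^2/2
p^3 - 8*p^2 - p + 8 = (p - 8)*(p - 1)*(p + 1)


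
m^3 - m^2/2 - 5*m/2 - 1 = (m - 2)*(m + 1/2)*(m + 1)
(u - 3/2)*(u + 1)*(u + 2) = u^3 + 3*u^2/2 - 5*u/2 - 3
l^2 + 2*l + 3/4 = (l + 1/2)*(l + 3/2)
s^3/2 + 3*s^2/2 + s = s*(s/2 + 1/2)*(s + 2)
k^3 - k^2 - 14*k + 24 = (k - 3)*(k - 2)*(k + 4)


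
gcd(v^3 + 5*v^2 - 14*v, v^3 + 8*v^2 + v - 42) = v^2 + 5*v - 14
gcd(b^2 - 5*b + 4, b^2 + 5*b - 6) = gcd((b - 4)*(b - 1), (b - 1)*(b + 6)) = b - 1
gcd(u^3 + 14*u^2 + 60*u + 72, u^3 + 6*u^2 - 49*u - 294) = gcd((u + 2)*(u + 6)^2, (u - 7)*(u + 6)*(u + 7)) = u + 6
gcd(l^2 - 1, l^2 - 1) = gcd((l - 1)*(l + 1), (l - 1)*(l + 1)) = l^2 - 1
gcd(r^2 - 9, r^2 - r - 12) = r + 3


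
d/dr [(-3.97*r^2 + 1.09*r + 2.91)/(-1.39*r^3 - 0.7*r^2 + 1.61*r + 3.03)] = (-5.5183*r^4 + 3.0302*r^3 + 6.506*r^2 - 19.9842*r - 1.3824)/(1.9321*r^6 + 1.946*r^5 - 3.9858*r^4 - 10.6774*r^3 - 1.6499*r^2 + 9.7566*r + 9.1809)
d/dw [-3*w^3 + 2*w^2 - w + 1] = -9*w^2 + 4*w - 1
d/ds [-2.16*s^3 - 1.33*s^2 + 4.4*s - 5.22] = -6.48*s^2 - 2.66*s + 4.4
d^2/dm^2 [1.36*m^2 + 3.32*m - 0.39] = 2.72000000000000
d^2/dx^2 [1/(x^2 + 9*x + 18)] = 2*(-x^2 - 9*x + (2*x + 9)^2 - 18)/(x^2 + 9*x + 18)^3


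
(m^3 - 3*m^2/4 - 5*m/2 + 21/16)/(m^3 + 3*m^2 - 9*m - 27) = (16*m^3 - 12*m^2 - 40*m + 21)/(16*(m^3 + 3*m^2 - 9*m - 27))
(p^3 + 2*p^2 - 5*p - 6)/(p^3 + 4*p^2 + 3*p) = (p - 2)/p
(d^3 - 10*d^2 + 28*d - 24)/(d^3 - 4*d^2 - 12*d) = (d^2 - 4*d + 4)/(d*(d + 2))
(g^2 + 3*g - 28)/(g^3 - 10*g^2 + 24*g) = (g + 7)/(g*(g - 6))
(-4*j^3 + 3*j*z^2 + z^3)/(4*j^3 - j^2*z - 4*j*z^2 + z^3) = (4*j^2 + 4*j*z + z^2)/(-4*j^2 - 3*j*z + z^2)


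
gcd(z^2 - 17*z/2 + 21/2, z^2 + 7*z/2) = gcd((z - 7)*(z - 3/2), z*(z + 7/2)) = 1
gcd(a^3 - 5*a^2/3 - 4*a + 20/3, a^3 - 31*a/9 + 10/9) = a^2 + a/3 - 10/3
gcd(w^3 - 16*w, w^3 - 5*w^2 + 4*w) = w^2 - 4*w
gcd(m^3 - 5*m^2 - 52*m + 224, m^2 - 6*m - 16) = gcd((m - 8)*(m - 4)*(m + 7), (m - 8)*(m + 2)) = m - 8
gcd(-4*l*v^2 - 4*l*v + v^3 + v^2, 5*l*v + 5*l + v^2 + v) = v + 1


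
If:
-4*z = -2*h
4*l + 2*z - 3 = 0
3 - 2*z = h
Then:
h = 3/2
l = 3/8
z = 3/4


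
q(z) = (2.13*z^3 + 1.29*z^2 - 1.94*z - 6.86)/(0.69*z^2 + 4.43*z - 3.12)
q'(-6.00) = -110.39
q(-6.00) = 84.13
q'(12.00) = 2.75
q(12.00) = 25.68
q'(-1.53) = -0.81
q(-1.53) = 1.03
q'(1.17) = 5.91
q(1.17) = -1.31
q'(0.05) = 4.35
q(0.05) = 2.40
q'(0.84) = 34.18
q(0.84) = -5.81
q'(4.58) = 2.23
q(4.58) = 6.82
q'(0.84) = 34.18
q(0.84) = -5.81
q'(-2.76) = -3.70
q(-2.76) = 3.61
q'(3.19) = 2.07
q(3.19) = 3.84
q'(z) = (-1.38*z - 4.43)*(2.13*z^3 + 1.29*z^2 - 1.94*z - 6.86)/(0.69*z^2 + 4.43*z - 3.12)^2 + (6.39*z^2 + 2.58*z - 1.94)/(0.69*z^2 + 4.43*z - 3.12)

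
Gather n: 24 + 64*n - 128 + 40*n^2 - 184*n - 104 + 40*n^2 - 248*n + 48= 80*n^2 - 368*n - 160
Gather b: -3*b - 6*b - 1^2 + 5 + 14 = 18 - 9*b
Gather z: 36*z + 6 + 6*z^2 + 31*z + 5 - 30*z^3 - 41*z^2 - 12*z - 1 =-30*z^3 - 35*z^2 + 55*z + 10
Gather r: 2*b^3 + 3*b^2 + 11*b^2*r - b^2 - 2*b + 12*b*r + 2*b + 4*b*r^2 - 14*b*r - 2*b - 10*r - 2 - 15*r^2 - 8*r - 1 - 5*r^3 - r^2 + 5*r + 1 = 2*b^3 + 2*b^2 - 2*b - 5*r^3 + r^2*(4*b - 16) + r*(11*b^2 - 2*b - 13) - 2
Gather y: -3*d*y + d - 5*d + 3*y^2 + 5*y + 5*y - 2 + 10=-4*d + 3*y^2 + y*(10 - 3*d) + 8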